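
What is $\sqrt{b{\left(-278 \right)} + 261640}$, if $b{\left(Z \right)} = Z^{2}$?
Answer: $2 \sqrt{84731} \approx 582.17$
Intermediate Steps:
$\sqrt{b{\left(-278 \right)} + 261640} = \sqrt{\left(-278\right)^{2} + 261640} = \sqrt{77284 + 261640} = \sqrt{338924} = 2 \sqrt{84731}$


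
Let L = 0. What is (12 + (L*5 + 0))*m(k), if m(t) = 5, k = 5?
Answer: 60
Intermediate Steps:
(12 + (L*5 + 0))*m(k) = (12 + (0*5 + 0))*5 = (12 + (0 + 0))*5 = (12 + 0)*5 = 12*5 = 60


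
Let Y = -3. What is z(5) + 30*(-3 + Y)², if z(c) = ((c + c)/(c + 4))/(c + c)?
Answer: 9721/9 ≈ 1080.1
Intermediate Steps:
z(c) = 1/(4 + c) (z(c) = ((2*c)/(4 + c))/((2*c)) = (1/(2*c))*(2*c/(4 + c)) = 1/(4 + c))
z(5) + 30*(-3 + Y)² = 1/(4 + 5) + 30*(-3 - 3)² = 1/9 + 30*(-6)² = ⅑ + 30*36 = ⅑ + 1080 = 9721/9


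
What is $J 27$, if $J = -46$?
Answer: $-1242$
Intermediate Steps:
$J 27 = \left(-46\right) 27 = -1242$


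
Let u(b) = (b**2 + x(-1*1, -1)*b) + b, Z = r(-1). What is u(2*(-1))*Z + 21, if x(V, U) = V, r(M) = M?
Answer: 17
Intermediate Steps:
Z = -1
u(b) = b**2 (u(b) = (b**2 + (-1*1)*b) + b = (b**2 - b) + b = b**2)
u(2*(-1))*Z + 21 = (2*(-1))**2*(-1) + 21 = (-2)**2*(-1) + 21 = 4*(-1) + 21 = -4 + 21 = 17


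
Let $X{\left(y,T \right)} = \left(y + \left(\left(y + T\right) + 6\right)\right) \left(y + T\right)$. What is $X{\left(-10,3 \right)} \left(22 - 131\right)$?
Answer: $-8393$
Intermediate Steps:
$X{\left(y,T \right)} = \left(T + y\right) \left(6 + T + 2 y\right)$ ($X{\left(y,T \right)} = \left(y + \left(\left(T + y\right) + 6\right)\right) \left(T + y\right) = \left(y + \left(6 + T + y\right)\right) \left(T + y\right) = \left(6 + T + 2 y\right) \left(T + y\right) = \left(T + y\right) \left(6 + T + 2 y\right)$)
$X{\left(-10,3 \right)} \left(22 - 131\right) = \left(3^{2} + 2 \left(-10\right)^{2} + 6 \cdot 3 + 6 \left(-10\right) + 3 \cdot 3 \left(-10\right)\right) \left(22 - 131\right) = \left(9 + 2 \cdot 100 + 18 - 60 - 90\right) \left(-109\right) = \left(9 + 200 + 18 - 60 - 90\right) \left(-109\right) = 77 \left(-109\right) = -8393$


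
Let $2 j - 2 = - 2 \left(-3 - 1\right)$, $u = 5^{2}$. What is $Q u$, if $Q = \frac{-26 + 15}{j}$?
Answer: $-55$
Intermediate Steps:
$u = 25$
$j = 5$ ($j = 1 + \frac{\left(-2\right) \left(-3 - 1\right)}{2} = 1 + \frac{\left(-2\right) \left(-4\right)}{2} = 1 + \frac{1}{2} \cdot 8 = 1 + 4 = 5$)
$Q = - \frac{11}{5}$ ($Q = \frac{-26 + 15}{5} = \left(-11\right) \frac{1}{5} = - \frac{11}{5} \approx -2.2$)
$Q u = \left(- \frac{11}{5}\right) 25 = -55$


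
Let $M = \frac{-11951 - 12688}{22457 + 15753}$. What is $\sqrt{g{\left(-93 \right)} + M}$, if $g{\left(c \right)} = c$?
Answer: $\frac{i \sqrt{136721837490}}{38210} \approx 9.677 i$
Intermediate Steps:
$M = - \frac{24639}{38210} \approx -0.64483$
$\sqrt{g{\left(-93 \right)} + M} = \sqrt{-93 - \frac{24639}{38210}} = \sqrt{- \frac{3578169}{38210}} = \frac{i \sqrt{136721837490}}{38210}$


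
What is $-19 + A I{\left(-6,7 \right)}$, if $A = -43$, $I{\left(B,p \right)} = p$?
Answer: $-320$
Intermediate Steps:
$-19 + A I{\left(-6,7 \right)} = -19 - 301 = -320$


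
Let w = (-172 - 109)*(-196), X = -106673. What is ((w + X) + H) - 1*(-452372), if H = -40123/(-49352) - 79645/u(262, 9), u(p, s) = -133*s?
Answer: 23679498883871/59074344 ≈ 4.0084e+5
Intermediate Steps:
H = 3978667271/59074344 (H = -40123/(-49352) - 79645/((-133*9)) = -40123*(-1/49352) - 79645/(-1197) = 40123/49352 - 79645*(-1/1197) = 40123/49352 + 79645/1197 = 3978667271/59074344 ≈ 67.350)
w = 55076 (w = -281*(-196) = 55076)
((w + X) + H) - 1*(-452372) = ((55076 - 106673) + 3978667271/59074344) - 1*(-452372) = (-51597 + 3978667271/59074344) + 452372 = -3044080260097/59074344 + 452372 = 23679498883871/59074344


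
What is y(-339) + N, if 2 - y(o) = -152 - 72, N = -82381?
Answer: -82155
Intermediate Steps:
y(o) = 226 (y(o) = 2 - (-152 - 72) = 2 - 1*(-224) = 2 + 224 = 226)
y(-339) + N = 226 - 82381 = -82155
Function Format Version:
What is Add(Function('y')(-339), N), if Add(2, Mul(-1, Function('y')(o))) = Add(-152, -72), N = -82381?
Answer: -82155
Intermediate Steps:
Function('y')(o) = 226 (Function('y')(o) = Add(2, Mul(-1, Add(-152, -72))) = Add(2, Mul(-1, -224)) = Add(2, 224) = 226)
Add(Function('y')(-339), N) = Add(226, -82381) = -82155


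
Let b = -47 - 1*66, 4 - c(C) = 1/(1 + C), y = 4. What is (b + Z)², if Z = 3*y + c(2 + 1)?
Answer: 151321/16 ≈ 9457.6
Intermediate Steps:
c(C) = 4 - 1/(1 + C)
Z = 63/4 (Z = 3*4 + (3 + 4*(2 + 1))/(1 + (2 + 1)) = 12 + (3 + 4*3)/(1 + 3) = 12 + (3 + 12)/4 = 12 + (¼)*15 = 12 + 15/4 = 63/4 ≈ 15.750)
b = -113 (b = -47 - 66 = -113)
(b + Z)² = (-113 + 63/4)² = (-389/4)² = 151321/16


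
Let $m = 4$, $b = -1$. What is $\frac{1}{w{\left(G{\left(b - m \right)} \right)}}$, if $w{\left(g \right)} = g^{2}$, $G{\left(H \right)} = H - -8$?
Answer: $\frac{1}{9} \approx 0.11111$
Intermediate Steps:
$G{\left(H \right)} = 8 + H$ ($G{\left(H \right)} = H + 8 = 8 + H$)
$\frac{1}{w{\left(G{\left(b - m \right)} \right)}} = \frac{1}{\left(8 - 5\right)^{2}} = \frac{1}{3^{2}} = \frac{1}{9}$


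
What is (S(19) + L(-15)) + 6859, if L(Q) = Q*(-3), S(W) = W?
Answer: 6923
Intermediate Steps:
L(Q) = -3*Q
(S(19) + L(-15)) + 6859 = (19 - 3*(-15)) + 6859 = (19 + 45) + 6859 = 64 + 6859 = 6923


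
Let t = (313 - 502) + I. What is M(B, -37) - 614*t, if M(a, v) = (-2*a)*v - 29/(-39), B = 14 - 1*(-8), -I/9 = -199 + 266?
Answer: 19028753/39 ≈ 4.8792e+5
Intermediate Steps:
I = -603 (I = -9*(-199 + 266) = -9*67 = -603)
B = 22 (B = 14 + 8 = 22)
t = -792 (t = (313 - 502) - 603 = -189 - 603 = -792)
M(a, v) = 29/39 - 2*a*v (M(a, v) = -2*a*v - 29*(-1/39) = -2*a*v + 29/39 = 29/39 - 2*a*v)
M(B, -37) - 614*t = (29/39 - 2*22*(-37)) - 614*(-792) = (29/39 + 1628) + 486288 = 63521/39 + 486288 = 19028753/39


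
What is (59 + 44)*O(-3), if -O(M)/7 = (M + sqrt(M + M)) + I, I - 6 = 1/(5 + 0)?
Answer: -11536/5 - 721*I*sqrt(6) ≈ -2307.2 - 1766.1*I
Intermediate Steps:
I = 31/5 (I = 6 + 1/(5 + 0) = 6 + 1/5 = 31/5 ≈ 6.2000)
O(M) = -217/5 - 7*M - 7*sqrt(2)*sqrt(M) (O(M) = -7*((M + sqrt(M + M)) + 31/5) = -7*((M + sqrt(2*M)) + 31/5) = -7*((M + sqrt(2)*sqrt(M)) + 31/5) = -7*(31/5 + M + sqrt(2)*sqrt(M)) = -217/5 - 7*M - 7*sqrt(2)*sqrt(M))
(59 + 44)*O(-3) = (59 + 44)*(-217/5 - 7*(-3) - 7*sqrt(2)*sqrt(-3)) = 103*(-217/5 + 21 - 7*sqrt(2)*I*sqrt(3)) = 103*(-217/5 + 21 - 7*I*sqrt(6)) = 103*(-112/5 - 7*I*sqrt(6)) = -11536/5 - 721*I*sqrt(6)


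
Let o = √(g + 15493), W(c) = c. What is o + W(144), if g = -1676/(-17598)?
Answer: 144 + √6832455/21 ≈ 268.47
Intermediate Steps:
g = 2/21 (g = -1676*(-1/17598) = 2/21 ≈ 0.095238)
o = √6832455/21 (o = √(2/21 + 15493) = √(325355/21) = √6832455/21 ≈ 124.47)
o + W(144) = √6832455/21 + 144 = 144 + √6832455/21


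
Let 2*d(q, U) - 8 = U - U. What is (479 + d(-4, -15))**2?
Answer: 233289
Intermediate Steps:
d(q, U) = 4 (d(q, U) = 4 + (U - U)/2 = 4 + (1/2)*0 = 4 + 0 = 4)
(479 + d(-4, -15))**2 = (479 + 4)**2 = 483**2 = 233289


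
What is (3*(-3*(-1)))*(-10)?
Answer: -90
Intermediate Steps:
(3*(-3*(-1)))*(-10) = (3*3)*(-10) = 9*(-10) = -90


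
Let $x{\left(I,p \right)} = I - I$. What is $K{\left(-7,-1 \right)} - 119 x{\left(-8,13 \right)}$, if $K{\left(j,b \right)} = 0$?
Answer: $0$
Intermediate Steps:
$x{\left(I,p \right)} = 0$
$K{\left(-7,-1 \right)} - 119 x{\left(-8,13 \right)} = 0 - 0 = 0 + 0 = 0$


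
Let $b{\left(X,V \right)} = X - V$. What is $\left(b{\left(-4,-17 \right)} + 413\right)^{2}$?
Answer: $181476$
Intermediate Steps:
$\left(b{\left(-4,-17 \right)} + 413\right)^{2} = \left(\left(-4 - -17\right) + 413\right)^{2} = \left(\left(-4 + 17\right) + 413\right)^{2} = \left(13 + 413\right)^{2} = 426^{2} = 181476$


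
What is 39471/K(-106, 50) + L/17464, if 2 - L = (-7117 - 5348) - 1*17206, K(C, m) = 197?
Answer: 695167125/3440408 ≈ 202.06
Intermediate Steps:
L = 29673 (L = 2 - ((-7117 - 5348) - 1*17206) = 2 - (-12465 - 17206) = 2 - 1*(-29671) = 2 + 29671 = 29673)
39471/K(-106, 50) + L/17464 = 39471/197 + 29673/17464 = 695167125/3440408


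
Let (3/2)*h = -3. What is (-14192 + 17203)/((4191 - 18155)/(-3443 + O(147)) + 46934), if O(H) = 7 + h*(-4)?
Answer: 2580427/40225929 ≈ 0.064148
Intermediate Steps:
h = -2 (h = (⅔)*(-3) = -2)
O(H) = 15 (O(H) = 7 - 2*(-4) = 7 + 8 = 15)
(-14192 + 17203)/((4191 - 18155)/(-3443 + O(147)) + 46934) = (-14192 + 17203)/((4191 - 18155)/(-3443 + 15) + 46934) = 3011/(-13964/(-3428) + 46934) = 3011/(-13964*(-1/3428) + 46934) = 3011/(3491/857 + 46934) = 3011/(40225929/857) = 3011*(857/40225929) = 2580427/40225929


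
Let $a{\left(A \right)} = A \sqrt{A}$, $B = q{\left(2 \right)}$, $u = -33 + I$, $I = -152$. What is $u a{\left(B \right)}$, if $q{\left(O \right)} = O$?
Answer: $- 370 \sqrt{2} \approx -523.26$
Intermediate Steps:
$u = -185$ ($u = -33 - 152 = -185$)
$B = 2$
$a{\left(A \right)} = A^{\frac{3}{2}}$
$u a{\left(B \right)} = - 185 \cdot 2^{\frac{3}{2}} = - 185 \cdot 2 \sqrt{2} = - 370 \sqrt{2}$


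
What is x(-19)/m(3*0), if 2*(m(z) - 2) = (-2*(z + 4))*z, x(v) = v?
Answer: -19/2 ≈ -9.5000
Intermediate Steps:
m(z) = 2 + z*(-8 - 2*z)/2 (m(z) = 2 + ((-2*(z + 4))*z)/2 = 2 + ((-2*(4 + z))*z)/2 = 2 + ((-8 - 2*z)*z)/2 = 2 + (z*(-8 - 2*z))/2 = 2 + z*(-8 - 2*z)/2)
x(-19)/m(3*0) = -19/(2 - (3*0)² - 12*0) = -19/(2 - 1*0² - 4*0) = -19/(2 - 1*0 + 0) = -19/(2 + 0 + 0) = -19/2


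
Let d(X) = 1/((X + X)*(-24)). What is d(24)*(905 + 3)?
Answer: -227/288 ≈ -0.78819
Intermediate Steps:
d(X) = -1/(48*X) (d(X) = -1/24/(2*X) = (1/(2*X))*(-1/24) = -1/(48*X))
d(24)*(905 + 3) = (-1/48/24)*(905 + 3) = -1/48*1/24*908 = -1/1152*908 = -227/288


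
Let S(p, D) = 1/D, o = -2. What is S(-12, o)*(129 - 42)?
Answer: -87/2 ≈ -43.500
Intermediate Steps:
S(-12, o)*(129 - 42) = (129 - 42)/(-2) = -½*87 = -87/2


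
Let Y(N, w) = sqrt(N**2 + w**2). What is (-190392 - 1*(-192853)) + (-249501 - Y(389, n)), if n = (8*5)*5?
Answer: -247040 - sqrt(191321) ≈ -2.4748e+5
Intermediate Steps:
n = 200 (n = 40*5 = 200)
(-190392 - 1*(-192853)) + (-249501 - Y(389, n)) = (-190392 - 1*(-192853)) + (-249501 - sqrt(389**2 + 200**2)) = (-190392 + 192853) + (-249501 - sqrt(151321 + 40000)) = 2461 + (-249501 - sqrt(191321)) = -247040 - sqrt(191321)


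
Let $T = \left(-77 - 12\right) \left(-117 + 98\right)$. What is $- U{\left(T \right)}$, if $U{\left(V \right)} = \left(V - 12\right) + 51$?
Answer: $-1730$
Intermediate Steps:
$T = 1691$ ($T = \left(-89\right) \left(-19\right) = 1691$)
$U{\left(V \right)} = 39 + V$ ($U{\left(V \right)} = \left(V - 12\right) + 51 = \left(-12 + V\right) + 51 = 39 + V$)
$- U{\left(T \right)} = - (39 + 1691) = \left(-1\right) 1730 = -1730$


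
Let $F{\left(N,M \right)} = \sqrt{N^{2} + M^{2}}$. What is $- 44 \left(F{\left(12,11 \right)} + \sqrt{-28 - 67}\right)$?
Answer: $- 44 \sqrt{265} - 44 i \sqrt{95} \approx -716.27 - 428.86 i$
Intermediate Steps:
$F{\left(N,M \right)} = \sqrt{M^{2} + N^{2}}$
$- 44 \left(F{\left(12,11 \right)} + \sqrt{-28 - 67}\right) = - 44 \left(\sqrt{11^{2} + 12^{2}} + \sqrt{-28 - 67}\right) = - 44 \left(\sqrt{121 + 144} + \sqrt{-95}\right) = - 44 \left(\sqrt{265} + i \sqrt{95}\right) = - 44 \sqrt{265} - 44 i \sqrt{95}$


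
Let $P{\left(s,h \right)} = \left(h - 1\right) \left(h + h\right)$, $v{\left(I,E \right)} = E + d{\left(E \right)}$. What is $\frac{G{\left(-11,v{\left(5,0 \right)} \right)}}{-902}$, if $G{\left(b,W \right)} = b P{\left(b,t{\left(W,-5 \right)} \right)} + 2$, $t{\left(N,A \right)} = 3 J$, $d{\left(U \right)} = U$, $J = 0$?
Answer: $- \frac{1}{451} \approx -0.0022173$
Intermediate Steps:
$t{\left(N,A \right)} = 0$ ($t{\left(N,A \right)} = 3 \cdot 0 = 0$)
$v{\left(I,E \right)} = 2 E$ ($v{\left(I,E \right)} = E + E = 2 E$)
$P{\left(s,h \right)} = 2 h \left(-1 + h\right)$ ($P{\left(s,h \right)} = \left(-1 + h\right) 2 h = 2 h \left(-1 + h\right)$)
$G{\left(b,W \right)} = 2$ ($G{\left(b,W \right)} = b 2 \cdot 0 \left(-1 + 0\right) + 2 = b 2 \cdot 0 \left(-1\right) + 2 = b 0 + 2 = 0 + 2 = 2$)
$\frac{G{\left(-11,v{\left(5,0 \right)} \right)}}{-902} = \frac{2}{-902} = 2 \left(- \frac{1}{902}\right) = - \frac{1}{451}$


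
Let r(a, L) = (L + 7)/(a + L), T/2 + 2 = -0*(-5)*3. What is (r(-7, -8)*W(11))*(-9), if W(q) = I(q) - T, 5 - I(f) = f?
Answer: 6/5 ≈ 1.2000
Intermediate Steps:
I(f) = 5 - f
T = -4 (T = -4 + 2*(-0*(-5)*3) = -4 + 2*(-2*0*3) = -4 + 2*(0*3) = -4 + 2*0 = -4 + 0 = -4)
r(a, L) = (7 + L)/(L + a)
W(q) = 9 - q (W(q) = (5 - q) - 1*(-4) = (5 - q) + 4 = 9 - q)
(r(-7, -8)*W(11))*(-9) = (((7 - 8)/(-8 - 7))*(9 - 1*11))*(-9) = ((-1/(-15))*(9 - 11))*(-9) = (-1/15*(-1)*(-2))*(-9) = ((1/15)*(-2))*(-9) = -2/15*(-9) = 6/5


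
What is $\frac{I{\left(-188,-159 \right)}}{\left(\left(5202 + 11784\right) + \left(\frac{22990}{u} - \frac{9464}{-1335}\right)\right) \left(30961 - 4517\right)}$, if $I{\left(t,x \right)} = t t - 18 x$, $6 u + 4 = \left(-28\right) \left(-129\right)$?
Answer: $\frac{1045602705}{12325671979423} \approx 8.4831 \cdot 10^{-5}$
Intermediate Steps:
$u = \frac{1804}{3}$ ($u = - \frac{2}{3} + \frac{\left(-28\right) \left(-129\right)}{6} = - \frac{2}{3} + \frac{1}{6} \cdot 3612 = - \frac{2}{3} + 602 = \frac{1804}{3} \approx 601.33$)
$I{\left(t,x \right)} = t^{2} - 18 x$
$\frac{I{\left(-188,-159 \right)}}{\left(\left(5202 + 11784\right) + \left(\frac{22990}{u} - \frac{9464}{-1335}\right)\right) \left(30961 - 4517\right)} = \frac{\left(-188\right)^{2} - -2862}{\left(\left(5202 + 11784\right) + \left(\frac{22990}{\frac{1804}{3}} - \frac{9464}{-1335}\right)\right) \left(30961 - 4517\right)} = \frac{35344 + 2862}{\left(16986 + \left(22990 \cdot \frac{3}{1804} - - \frac{9464}{1335}\right)\right) 26444} = \frac{38206}{\left(16986 + \left(\frac{3135}{82} + \frac{9464}{1335}\right)\right) 26444} = \frac{38206}{\left(16986 + \frac{4961273}{109470}\right) 26444} = \frac{38206}{\frac{1864418693}{109470} \cdot 26444} = \frac{38206}{\frac{24651343958846}{54735}} = 38206 \cdot \frac{54735}{24651343958846} = \frac{1045602705}{12325671979423}$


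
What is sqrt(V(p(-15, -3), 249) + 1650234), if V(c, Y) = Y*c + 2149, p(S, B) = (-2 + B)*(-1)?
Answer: 2*sqrt(413407) ≈ 1285.9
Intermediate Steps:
p(S, B) = 2 - B
V(c, Y) = 2149 + Y*c
sqrt(V(p(-15, -3), 249) + 1650234) = sqrt((2149 + 249*(2 - 1*(-3))) + 1650234) = sqrt((2149 + 249*(2 + 3)) + 1650234) = sqrt((2149 + 249*5) + 1650234) = sqrt((2149 + 1245) + 1650234) = sqrt(3394 + 1650234) = sqrt(1653628) = 2*sqrt(413407)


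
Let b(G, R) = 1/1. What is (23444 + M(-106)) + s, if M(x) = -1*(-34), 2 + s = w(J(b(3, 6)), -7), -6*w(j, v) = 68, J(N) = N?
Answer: 70394/3 ≈ 23465.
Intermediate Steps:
b(G, R) = 1
w(j, v) = -34/3 (w(j, v) = -⅙*68 = -34/3)
s = -40/3 (s = -2 - 34/3 = -40/3 ≈ -13.333)
M(x) = 34
(23444 + M(-106)) + s = (23444 + 34) - 40/3 = 23478 - 40/3 = 70394/3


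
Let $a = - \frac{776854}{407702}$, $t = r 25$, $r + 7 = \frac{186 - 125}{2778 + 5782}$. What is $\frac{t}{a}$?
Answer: $\frac{61011585045}{664987024} \approx 91.749$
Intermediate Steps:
$r = - \frac{59859}{8560}$ ($r = -7 + \frac{186 - 125}{2778 + 5782} = -7 + \frac{61}{8560} = - \frac{59859}{8560} \approx -6.9929$)
$t = - \frac{299295}{1712}$ ($t = \left(- \frac{59859}{8560}\right) 25 = - \frac{299295}{1712} \approx -174.82$)
$a = - \frac{388427}{203851}$ ($a = \left(-776854\right) \frac{1}{407702} = - \frac{388427}{203851} \approx -1.9054$)
$\frac{t}{a} = - \frac{299295}{1712 \left(- \frac{388427}{203851}\right)} = \left(- \frac{299295}{1712}\right) \left(- \frac{203851}{388427}\right) = \frac{61011585045}{664987024}$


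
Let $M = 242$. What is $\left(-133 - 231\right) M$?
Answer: $-88088$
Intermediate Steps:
$\left(-133 - 231\right) M = \left(-133 - 231\right) 242 = \left(-364\right) 242 = -88088$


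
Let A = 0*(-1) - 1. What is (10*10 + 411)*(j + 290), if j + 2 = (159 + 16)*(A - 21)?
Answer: -1820182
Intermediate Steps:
A = -1 (A = 0 - 1 = -1)
j = -3852 (j = -2 + (159 + 16)*(-1 - 21) = -2 + 175*(-22) = -2 - 3850 = -3852)
(10*10 + 411)*(j + 290) = (10*10 + 411)*(-3852 + 290) = (100 + 411)*(-3562) = 511*(-3562) = -1820182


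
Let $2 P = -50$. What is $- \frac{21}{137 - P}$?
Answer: $- \frac{7}{54} \approx -0.12963$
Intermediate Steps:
$P = -25$ ($P = \frac{1}{2} \left(-50\right) = -25$)
$- \frac{21}{137 - P} = - \frac{21}{137 - -25} = - \frac{21}{137 + 25} = - \frac{21}{162} = \left(-21\right) \frac{1}{162} = - \frac{7}{54}$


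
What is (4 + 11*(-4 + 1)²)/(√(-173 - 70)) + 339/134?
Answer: 339/134 - 103*I*√3/27 ≈ 2.5299 - 6.6075*I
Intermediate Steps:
(4 + 11*(-4 + 1)²)/(√(-173 - 70)) + 339/134 = (4 + 11*(-3)²)/(√(-243)) + 339*(1/134) = (4 + 11*9)/((9*I*√3)) + 339/134 = (4 + 99)*(-I*√3/27) + 339/134 = 103*(-I*√3/27) + 339/134 = -103*I*√3/27 + 339/134 = 339/134 - 103*I*√3/27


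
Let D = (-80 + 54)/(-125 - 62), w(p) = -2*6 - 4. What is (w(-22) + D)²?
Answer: 8797156/34969 ≈ 251.57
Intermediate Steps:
w(p) = -16 (w(p) = -12 - 4 = -16)
D = 26/187 (D = -26/(-187) = -26*(-1/187) = 26/187 ≈ 0.13904)
(w(-22) + D)² = (-16 + 26/187)² = (-2966/187)² = 8797156/34969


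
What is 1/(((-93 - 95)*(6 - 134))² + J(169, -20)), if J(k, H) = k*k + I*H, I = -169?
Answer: 1/579108037 ≈ 1.7268e-9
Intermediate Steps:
J(k, H) = k² - 169*H (J(k, H) = k*k - 169*H = k² - 169*H)
1/(((-93 - 95)*(6 - 134))² + J(169, -20)) = 1/(((-93 - 95)*(6 - 134))² + (169² - 169*(-20))) = 1/((-188*(-128))² + (28561 + 3380)) = 1/(24064² + 31941) = 1/(579076096 + 31941) = 1/579108037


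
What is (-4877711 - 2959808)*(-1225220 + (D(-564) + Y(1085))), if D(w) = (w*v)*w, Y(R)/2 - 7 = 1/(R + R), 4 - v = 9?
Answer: 23943771879654371/1085 ≈ 2.2068e+13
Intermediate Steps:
v = -5 (v = 4 - 1*9 = 4 - 9 = -5)
Y(R) = 14 + 1/R (Y(R) = 14 + 2/(R + R) = 14 + 2/((2*R)) = 14 + 2*(1/(2*R)) = 14 + 1/R)
D(w) = -5*w**2 (D(w) = (w*(-5))*w = (-5*w)*w = -5*w**2)
(-4877711 - 2959808)*(-1225220 + (D(-564) + Y(1085))) = (-4877711 - 2959808)*(-1225220 + (-5*(-564)**2 + (14 + 1/1085))) = -7837519*(-1225220 + (-5*318096 + (14 + 1/1085))) = -7837519*(-1225220 + (-1590480 + 15191/1085)) = -7837519*(-1225220 - 1725655609/1085) = -7837519*(-3055019309/1085) = 23943771879654371/1085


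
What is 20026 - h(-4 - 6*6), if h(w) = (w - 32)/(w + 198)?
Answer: 1582090/79 ≈ 20026.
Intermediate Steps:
h(w) = (-32 + w)/(198 + w)
20026 - h(-4 - 6*6) = 20026 - (-32 + (-4 - 6*6))/(198 + (-4 - 6*6)) = 20026 - (-32 + (-4 - 36))/(198 + (-4 - 36)) = 20026 - (-32 - 40)/(198 - 40) = 20026 - (-72)/158 = 20026 - 1*(-36/79) = 20026 + 36/79 = 1582090/79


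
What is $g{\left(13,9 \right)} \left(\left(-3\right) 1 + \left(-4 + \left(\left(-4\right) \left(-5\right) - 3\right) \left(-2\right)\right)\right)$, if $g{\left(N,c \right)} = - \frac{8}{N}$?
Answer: $\frac{328}{13} \approx 25.231$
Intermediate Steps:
$g{\left(13,9 \right)} \left(\left(-3\right) 1 + \left(-4 + \left(\left(-4\right) \left(-5\right) - 3\right) \left(-2\right)\right)\right) = - \frac{8}{13} \left(\left(-3\right) 1 + \left(-4 + \left(\left(-4\right) \left(-5\right) - 3\right) \left(-2\right)\right)\right) = \left(-8\right) \frac{1}{13} \left(-3 + \left(-4 + \left(20 - 3\right) \left(-2\right)\right)\right) = - \frac{8 \left(-3 + \left(-4 + 17 \left(-2\right)\right)\right)}{13} = - \frac{8 \left(-3 - 38\right)}{13} = \left(- \frac{8}{13}\right) \left(-41\right) = \frac{328}{13}$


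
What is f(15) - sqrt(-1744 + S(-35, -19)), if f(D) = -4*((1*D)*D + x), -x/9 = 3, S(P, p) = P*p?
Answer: -792 - I*sqrt(1079) ≈ -792.0 - 32.848*I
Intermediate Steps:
x = -27 (x = -9*3 = -27)
f(D) = 108 - 4*D**2 (f(D) = -4*((1*D)*D - 27) = -4*(D*D - 27) = -4*(D**2 - 27) = -4*(-27 + D**2) = 108 - 4*D**2)
f(15) - sqrt(-1744 + S(-35, -19)) = (108 - 4*15**2) - sqrt(-1744 - 35*(-19)) = (108 - 4*225) - sqrt(-1744 + 665) = (108 - 900) - sqrt(-1079) = -792 - I*sqrt(1079)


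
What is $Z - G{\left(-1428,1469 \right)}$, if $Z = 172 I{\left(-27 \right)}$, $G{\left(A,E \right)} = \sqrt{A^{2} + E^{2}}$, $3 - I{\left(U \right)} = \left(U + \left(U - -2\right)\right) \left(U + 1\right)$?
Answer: $-232028 - \sqrt{4197145} \approx -2.3408 \cdot 10^{5}$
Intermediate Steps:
$I{\left(U \right)} = 3 - \left(1 + U\right) \left(2 + 2 U\right)$ ($I{\left(U \right)} = 3 - \left(U + \left(U - -2\right)\right) \left(U + 1\right) = 3 - \left(U + \left(U + 2\right)\right) \left(1 + U\right) = 3 - \left(U + \left(2 + U\right)\right) \left(1 + U\right) = 3 - \left(2 + 2 U\right) \left(1 + U\right) = 3 - \left(1 + U\right) \left(2 + 2 U\right)$)
$Z = -232028$ ($Z = 172 \left(1 - -108 - 2 \left(-27\right)^{2}\right) = 172 \left(1 + 108 - 1458\right) = 172 \left(-1349\right) = -232028$)
$Z - G{\left(-1428,1469 \right)} = -232028 - \sqrt{\left(-1428\right)^{2} + 1469^{2}} = -232028 - \sqrt{2039184 + 2157961} = -232028 - \sqrt{4197145}$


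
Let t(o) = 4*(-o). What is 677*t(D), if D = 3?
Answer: -8124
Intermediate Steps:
t(o) = -4*o
677*t(D) = 677*(-4*3) = 677*(-12) = -8124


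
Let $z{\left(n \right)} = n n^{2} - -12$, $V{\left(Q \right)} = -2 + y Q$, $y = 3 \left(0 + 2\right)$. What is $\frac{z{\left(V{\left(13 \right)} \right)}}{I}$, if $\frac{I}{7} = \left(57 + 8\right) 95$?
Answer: $\frac{438988}{43225} \approx 10.156$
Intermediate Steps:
$y = 6$ ($y = 3 \cdot 2 = 6$)
$V{\left(Q \right)} = -2 + 6 Q$
$z{\left(n \right)} = 12 + n^{3}$ ($z{\left(n \right)} = n^{3} + 12 = 12 + n^{3}$)
$I = 43225$ ($I = 7 \left(57 + 8\right) 95 = 7 \cdot 65 \cdot 95 = 7 \cdot 6175 = 43225$)
$\frac{z{\left(V{\left(13 \right)} \right)}}{I} = \frac{12 + \left(-2 + 6 \cdot 13\right)^{3}}{43225} = \left(12 + \left(-2 + 78\right)^{3}\right) \frac{1}{43225} = \left(12 + 76^{3}\right) \frac{1}{43225} = \left(12 + 438976\right) \frac{1}{43225} = 438988 \cdot \frac{1}{43225} = \frac{438988}{43225}$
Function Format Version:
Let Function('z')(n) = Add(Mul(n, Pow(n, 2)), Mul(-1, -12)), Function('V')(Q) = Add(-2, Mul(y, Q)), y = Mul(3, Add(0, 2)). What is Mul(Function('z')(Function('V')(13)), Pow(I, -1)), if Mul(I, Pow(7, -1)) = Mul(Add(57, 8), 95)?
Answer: Rational(438988, 43225) ≈ 10.156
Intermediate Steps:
y = 6 (y = Mul(3, 2) = 6)
Function('V')(Q) = Add(-2, Mul(6, Q))
Function('z')(n) = Add(12, Pow(n, 3)) (Function('z')(n) = Add(Pow(n, 3), 12) = Add(12, Pow(n, 3)))
I = 43225 (I = Mul(7, Mul(Add(57, 8), 95)) = Mul(7, Mul(65, 95)) = Mul(7, 6175) = 43225)
Mul(Function('z')(Function('V')(13)), Pow(I, -1)) = Mul(Add(12, Pow(Add(-2, Mul(6, 13)), 3)), Pow(43225, -1)) = Mul(Add(12, Pow(Add(-2, 78), 3)), Rational(1, 43225)) = Mul(Add(12, Pow(76, 3)), Rational(1, 43225)) = Mul(Add(12, 438976), Rational(1, 43225)) = Mul(438988, Rational(1, 43225)) = Rational(438988, 43225)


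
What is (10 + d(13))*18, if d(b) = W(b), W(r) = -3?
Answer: 126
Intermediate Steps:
d(b) = -3
(10 + d(13))*18 = (10 - 3)*18 = 7*18 = 126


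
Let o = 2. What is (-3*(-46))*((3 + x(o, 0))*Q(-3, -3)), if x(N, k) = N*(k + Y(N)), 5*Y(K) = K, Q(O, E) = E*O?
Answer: 23598/5 ≈ 4719.6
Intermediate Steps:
Y(K) = K/5
x(N, k) = N*(k + N/5)
(-3*(-46))*((3 + x(o, 0))*Q(-3, -3)) = (-3*(-46))*((3 + (⅕)*2*(2 + 5*0))*(-3*(-3))) = 138*((3 + (⅕)*2*(2 + 0))*9) = 138*((3 + (⅕)*2*2)*9) = 138*((3 + ⅘)*9) = 138*((19/5)*9) = 138*(171/5) = 23598/5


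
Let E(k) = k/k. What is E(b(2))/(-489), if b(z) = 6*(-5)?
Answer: -1/489 ≈ -0.0020450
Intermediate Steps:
b(z) = -30
E(k) = 1
E(b(2))/(-489) = 1/(-489) = 1*(-1/489) = -1/489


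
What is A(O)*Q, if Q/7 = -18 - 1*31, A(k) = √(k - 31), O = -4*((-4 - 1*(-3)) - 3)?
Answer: -343*I*√15 ≈ -1328.4*I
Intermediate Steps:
O = 16 (O = -4*((-4 + 3) - 3) = -4*(-1 - 3) = -4*(-4) = 16)
A(k) = √(-31 + k)
Q = -343 (Q = 7*(-18 - 1*31) = 7*(-18 - 31) = 7*(-49) = -343)
A(O)*Q = √(-31 + 16)*(-343) = √(-15)*(-343) = (I*√15)*(-343) = -343*I*√15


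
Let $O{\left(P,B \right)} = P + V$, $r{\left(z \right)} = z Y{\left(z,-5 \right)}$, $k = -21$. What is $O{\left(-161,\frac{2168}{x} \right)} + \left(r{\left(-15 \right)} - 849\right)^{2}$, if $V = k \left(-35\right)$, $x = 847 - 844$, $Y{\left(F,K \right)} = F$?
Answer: $389950$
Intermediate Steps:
$r{\left(z \right)} = z^{2}$ ($r{\left(z \right)} = z z = z^{2}$)
$x = 3$
$V = 735$ ($V = \left(-21\right) \left(-35\right) = 735$)
$O{\left(P,B \right)} = 735 + P$ ($O{\left(P,B \right)} = P + 735 = 735 + P$)
$O{\left(-161,\frac{2168}{x} \right)} + \left(r{\left(-15 \right)} - 849\right)^{2} = \left(735 - 161\right) + \left(\left(-15\right)^{2} - 849\right)^{2} = 574 + \left(225 - 849\right)^{2} = 574 + \left(-624\right)^{2} = 574 + 389376 = 389950$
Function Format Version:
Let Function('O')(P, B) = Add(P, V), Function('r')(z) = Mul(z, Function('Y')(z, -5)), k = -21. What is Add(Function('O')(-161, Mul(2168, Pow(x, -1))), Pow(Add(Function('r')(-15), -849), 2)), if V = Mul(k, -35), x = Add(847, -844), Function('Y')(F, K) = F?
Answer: 389950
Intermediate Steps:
Function('r')(z) = Pow(z, 2) (Function('r')(z) = Mul(z, z) = Pow(z, 2))
x = 3
V = 735 (V = Mul(-21, -35) = 735)
Function('O')(P, B) = Add(735, P) (Function('O')(P, B) = Add(P, 735) = Add(735, P))
Add(Function('O')(-161, Mul(2168, Pow(x, -1))), Pow(Add(Function('r')(-15), -849), 2)) = Add(Add(735, -161), Pow(Add(Pow(-15, 2), -849), 2)) = Add(574, Pow(Add(225, -849), 2)) = Add(574, Pow(-624, 2)) = Add(574, 389376) = 389950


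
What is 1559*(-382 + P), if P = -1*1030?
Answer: -2201308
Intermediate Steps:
P = -1030
1559*(-382 + P) = 1559*(-382 - 1030) = 1559*(-1412) = -2201308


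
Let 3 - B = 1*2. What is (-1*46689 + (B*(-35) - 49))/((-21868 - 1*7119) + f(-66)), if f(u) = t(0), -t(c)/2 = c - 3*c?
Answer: 46773/28987 ≈ 1.6136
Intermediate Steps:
t(c) = 4*c (t(c) = -2*(c - 3*c) = -(-4)*c = 4*c)
f(u) = 0 (f(u) = 4*0 = 0)
B = 1 (B = 3 - 2 = 1)
(-1*46689 + (B*(-35) - 49))/((-21868 - 1*7119) + f(-66)) = (-1*46689 + (1*(-35) - 49))/((-21868 - 1*7119) + 0) = (-46689 + (-35 - 49))/((-21868 - 7119) + 0) = (-46689 - 84)/(-28987 + 0) = -46773/(-28987) = -46773*(-1/28987) = 46773/28987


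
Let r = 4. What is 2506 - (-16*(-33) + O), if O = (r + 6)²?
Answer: 1878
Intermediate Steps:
O = 100 (O = (4 + 6)² = 10² = 100)
2506 - (-16*(-33) + O) = 2506 - (-16*(-33) + 100) = 2506 - (528 + 100) = 2506 - 1*628 = 2506 - 628 = 1878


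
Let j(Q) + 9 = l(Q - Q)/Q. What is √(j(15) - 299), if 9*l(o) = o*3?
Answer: 2*I*√77 ≈ 17.55*I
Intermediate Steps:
l(o) = o/3 (l(o) = (o*3)/9 = (3*o)/9 = o/3)
j(Q) = -9 (j(Q) = -9 + ((Q - Q)/3)/Q = -9 + ((⅓)*0)/Q = -9 + 0/Q = -9 + 0 = -9)
√(j(15) - 299) = √(-9 - 299) = √(-308) = 2*I*√77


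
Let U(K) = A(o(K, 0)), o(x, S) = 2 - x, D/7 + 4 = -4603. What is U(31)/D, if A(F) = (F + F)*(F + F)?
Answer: -3364/32249 ≈ -0.10431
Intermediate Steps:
D = -32249 (D = -28 + 7*(-4603) = -28 - 32221 = -32249)
A(F) = 4*F**2 (A(F) = (2*F)*(2*F) = 4*F**2)
U(K) = 4*(2 - K)**2
U(31)/D = (4*(-2 + 31)**2)/(-32249) = (4*29**2)*(-1/32249) = (4*841)*(-1/32249) = 3364*(-1/32249) = -3364/32249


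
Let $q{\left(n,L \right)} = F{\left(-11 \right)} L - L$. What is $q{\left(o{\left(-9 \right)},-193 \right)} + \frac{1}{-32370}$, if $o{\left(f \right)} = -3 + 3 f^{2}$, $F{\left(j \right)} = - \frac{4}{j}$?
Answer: $\frac{43731859}{356070} \approx 122.82$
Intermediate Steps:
$q{\left(n,L \right)} = - \frac{7 L}{11}$ ($q{\left(n,L \right)} = - \frac{4}{-11} L - L = \left(-4\right) \left(- \frac{1}{11}\right) L - L = \frac{4 L}{11} - L = - \frac{7 L}{11}$)
$q{\left(o{\left(-9 \right)},-193 \right)} + \frac{1}{-32370} = \left(- \frac{7}{11}\right) \left(-193\right) + \frac{1}{-32370} = \frac{1351}{11} - \frac{1}{32370} = \frac{43731859}{356070}$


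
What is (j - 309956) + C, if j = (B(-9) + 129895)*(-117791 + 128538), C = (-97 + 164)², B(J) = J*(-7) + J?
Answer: 1396256436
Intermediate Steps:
B(J) = -6*J (B(J) = -7*J + J = -6*J)
C = 4489 (C = 67² = 4489)
j = 1396561903 (j = (-6*(-9) + 129895)*(-117791 + 128538) = (54 + 129895)*10747 = 129949*10747 = 1396561903)
(j - 309956) + C = (1396561903 - 309956) + 4489 = 1396251947 + 4489 = 1396256436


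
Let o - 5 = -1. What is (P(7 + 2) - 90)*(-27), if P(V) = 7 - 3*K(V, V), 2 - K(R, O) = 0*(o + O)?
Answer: 2403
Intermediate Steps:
o = 4 (o = 5 - 1 = 4)
K(R, O) = 2 (K(R, O) = 2 - 0*(4 + O) = 2 - 1*0 = 2 + 0 = 2)
P(V) = 1 (P(V) = 7 - 3*2 = 7 - 1*6 = 7 - 6 = 1)
(P(7 + 2) - 90)*(-27) = (1 - 90)*(-27) = -89*(-27) = 2403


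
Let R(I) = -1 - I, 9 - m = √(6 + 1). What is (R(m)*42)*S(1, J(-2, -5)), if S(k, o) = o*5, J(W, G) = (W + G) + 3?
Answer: 8400 - 840*√7 ≈ 6177.6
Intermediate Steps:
m = 9 - √7 (m = 9 - √(6 + 1) = 9 - √7 ≈ 6.3542)
J(W, G) = 3 + G + W (J(W, G) = (G + W) + 3 = 3 + G + W)
S(k, o) = 5*o
(R(m)*42)*S(1, J(-2, -5)) = ((-1 - (9 - √7))*42)*(5*(3 - 5 - 2)) = ((-1 + (-9 + √7))*42)*(5*(-4)) = ((-10 + √7)*42)*(-20) = (-420 + 42*√7)*(-20) = 8400 - 840*√7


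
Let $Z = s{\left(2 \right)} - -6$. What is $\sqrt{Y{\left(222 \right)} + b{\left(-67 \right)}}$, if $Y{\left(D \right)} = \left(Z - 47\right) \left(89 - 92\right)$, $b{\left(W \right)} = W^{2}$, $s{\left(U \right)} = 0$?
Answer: $2 \sqrt{1153} \approx 67.912$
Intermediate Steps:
$Z = 6$ ($Z = 0 - -6 = 0 + 6 = 6$)
$Y{\left(D \right)} = 123$ ($Y{\left(D \right)} = \left(6 - 47\right) \left(89 - 92\right) = \left(-41\right) \left(-3\right) = 123$)
$\sqrt{Y{\left(222 \right)} + b{\left(-67 \right)}} = \sqrt{123 + \left(-67\right)^{2}} = \sqrt{123 + 4489} = \sqrt{4612} = 2 \sqrt{1153}$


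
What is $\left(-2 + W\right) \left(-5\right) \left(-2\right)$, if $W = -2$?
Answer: $-40$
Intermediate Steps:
$\left(-2 + W\right) \left(-5\right) \left(-2\right) = \left(-2 - 2\right) \left(-5\right) \left(-2\right) = \left(-4\right) \left(-5\right) \left(-2\right) = 20 \left(-2\right) = -40$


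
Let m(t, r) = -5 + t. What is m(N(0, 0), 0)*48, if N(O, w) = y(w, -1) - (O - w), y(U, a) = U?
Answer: -240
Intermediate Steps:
N(O, w) = -O + 2*w (N(O, w) = w - (O - w) = w + (w - O) = -O + 2*w)
m(N(0, 0), 0)*48 = (-5 + (-1*0 + 2*0))*48 = (-5 + (0 + 0))*48 = (-5 + 0)*48 = -5*48 = -240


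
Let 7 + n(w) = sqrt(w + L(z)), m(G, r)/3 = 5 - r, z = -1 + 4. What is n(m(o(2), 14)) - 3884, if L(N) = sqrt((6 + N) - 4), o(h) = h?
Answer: -3891 + I*sqrt(27 - sqrt(5)) ≈ -3891.0 + 4.9763*I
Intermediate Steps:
z = 3
L(N) = sqrt(2 + N)
m(G, r) = 15 - 3*r (m(G, r) = 3*(5 - r) = 15 - 3*r)
n(w) = -7 + sqrt(w + sqrt(5)) (n(w) = -7 + sqrt(w + sqrt(2 + 3)) = -7 + sqrt(w + sqrt(5)))
n(m(o(2), 14)) - 3884 = (-7 + sqrt((15 - 3*14) + sqrt(5))) - 3884 = (-7 + sqrt((15 - 42) + sqrt(5))) - 3884 = (-7 + sqrt(-27 + sqrt(5))) - 3884 = -3891 + sqrt(-27 + sqrt(5))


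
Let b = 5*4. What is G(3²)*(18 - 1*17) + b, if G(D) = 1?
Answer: 21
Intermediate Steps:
b = 20
G(3²)*(18 - 1*17) + b = 1*(18 - 1*17) + 20 = 1*(18 - 17) + 20 = 1*1 + 20 = 1 + 20 = 21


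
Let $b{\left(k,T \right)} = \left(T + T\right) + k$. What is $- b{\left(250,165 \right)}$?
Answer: $-580$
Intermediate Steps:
$b{\left(k,T \right)} = k + 2 T$ ($b{\left(k,T \right)} = 2 T + k = k + 2 T$)
$- b{\left(250,165 \right)} = - (250 + 2 \cdot 165) = - (250 + 330) = \left(-1\right) 580 = -580$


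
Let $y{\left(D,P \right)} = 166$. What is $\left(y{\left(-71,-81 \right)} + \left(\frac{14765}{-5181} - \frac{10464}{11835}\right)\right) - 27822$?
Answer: $- \frac{62815394197}{2271005} \approx -27660.0$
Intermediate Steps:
$\left(y{\left(-71,-81 \right)} + \left(\frac{14765}{-5181} - \frac{10464}{11835}\right)\right) - 27822 = \left(166 + \left(\frac{14765}{-5181} - \frac{10464}{11835}\right)\right) - 27822 = \left(166 + \left(14765 \left(- \frac{1}{5181}\right) - \frac{3488}{3945}\right)\right) - 27822 = \left(166 - \frac{8479917}{2271005}\right) - 27822 = \frac{368506913}{2271005} - 27822 = - \frac{62815394197}{2271005}$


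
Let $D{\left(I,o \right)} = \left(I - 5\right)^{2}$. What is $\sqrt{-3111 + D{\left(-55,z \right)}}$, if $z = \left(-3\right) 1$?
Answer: $\sqrt{489} \approx 22.113$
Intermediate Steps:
$z = -3$
$D{\left(I,o \right)} = \left(-5 + I\right)^{2}$
$\sqrt{-3111 + D{\left(-55,z \right)}} = \sqrt{-3111 + \left(-5 - 55\right)^{2}} = \sqrt{-3111 + \left(-60\right)^{2}} = \sqrt{-3111 + 3600} = \sqrt{489}$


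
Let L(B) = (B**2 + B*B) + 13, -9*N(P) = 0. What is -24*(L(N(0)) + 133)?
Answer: -3504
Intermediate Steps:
N(P) = 0 (N(P) = -1/9*0 = 0)
L(B) = 13 + 2*B**2 (L(B) = (B**2 + B**2) + 13 = 2*B**2 + 13 = 13 + 2*B**2)
-24*(L(N(0)) + 133) = -24*((13 + 2*0**2) + 133) = -24*((13 + 2*0) + 133) = -24*((13 + 0) + 133) = -24*(13 + 133) = -24*146 = -3504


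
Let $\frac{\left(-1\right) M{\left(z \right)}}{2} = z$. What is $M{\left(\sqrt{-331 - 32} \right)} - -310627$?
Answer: $310627 - 22 i \sqrt{3} \approx 3.1063 \cdot 10^{5} - 38.105 i$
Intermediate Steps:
$M{\left(z \right)} = - 2 z$
$M{\left(\sqrt{-331 - 32} \right)} - -310627 = - 2 \sqrt{-331 - 32} - -310627 = - 2 \sqrt{-363} + 310627 = - 2 \cdot 11 i \sqrt{3} + 310627 = - 22 i \sqrt{3} + 310627 = 310627 - 22 i \sqrt{3}$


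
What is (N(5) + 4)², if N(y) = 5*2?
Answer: 196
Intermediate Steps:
N(y) = 10
(N(5) + 4)² = (10 + 4)² = 14² = 196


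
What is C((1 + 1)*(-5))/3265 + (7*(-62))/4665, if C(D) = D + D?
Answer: -302062/3046245 ≈ -0.099159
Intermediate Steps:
C(D) = 2*D
C((1 + 1)*(-5))/3265 + (7*(-62))/4665 = (2*((1 + 1)*(-5)))/3265 + (7*(-62))/4665 = (2*(2*(-5)))*(1/3265) - 434*1/4665 = (2*(-10))*(1/3265) - 434/4665 = -20*1/3265 - 434/4665 = -4/653 - 434/4665 = -302062/3046245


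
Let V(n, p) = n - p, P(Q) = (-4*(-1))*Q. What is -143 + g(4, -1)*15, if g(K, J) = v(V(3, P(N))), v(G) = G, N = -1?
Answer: -38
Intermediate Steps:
P(Q) = 4*Q
g(K, J) = 7 (g(K, J) = 3 - 4*(-1) = 3 - 1*(-4) = 3 + 4 = 7)
-143 + g(4, -1)*15 = -143 + 7*15 = -143 + 105 = -38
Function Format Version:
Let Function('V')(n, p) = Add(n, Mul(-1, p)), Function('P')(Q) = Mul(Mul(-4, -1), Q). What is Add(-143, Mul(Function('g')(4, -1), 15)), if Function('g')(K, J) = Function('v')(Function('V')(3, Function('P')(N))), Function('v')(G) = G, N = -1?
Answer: -38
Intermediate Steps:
Function('P')(Q) = Mul(4, Q)
Function('g')(K, J) = 7 (Function('g')(K, J) = Add(3, Mul(-1, Mul(4, -1))) = Add(3, Mul(-1, -4)) = Add(3, 4) = 7)
Add(-143, Mul(Function('g')(4, -1), 15)) = Add(-143, Mul(7, 15)) = Add(-143, 105) = -38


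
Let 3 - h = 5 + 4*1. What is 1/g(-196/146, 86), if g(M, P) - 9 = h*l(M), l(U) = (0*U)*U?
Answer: ⅑ ≈ 0.11111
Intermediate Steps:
l(U) = 0 (l(U) = 0*U = 0)
h = -6 (h = 3 - (5 + 4*1) = 3 - (5 + 4) = 3 - 1*9 = 3 - 9 = -6)
g(M, P) = 9 (g(M, P) = 9 - 6*0 = 9 + 0 = 9)
1/g(-196/146, 86) = 1/9 = ⅑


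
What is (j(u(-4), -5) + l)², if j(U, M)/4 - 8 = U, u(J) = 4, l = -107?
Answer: 3481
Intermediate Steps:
j(U, M) = 32 + 4*U
(j(u(-4), -5) + l)² = ((32 + 4*4) - 107)² = ((32 + 16) - 107)² = (48 - 107)² = (-59)² = 3481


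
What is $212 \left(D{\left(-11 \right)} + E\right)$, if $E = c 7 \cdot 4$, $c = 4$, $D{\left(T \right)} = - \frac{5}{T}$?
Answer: $\frac{262244}{11} \approx 23840.0$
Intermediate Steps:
$E = 112$ ($E = 4 \cdot 7 \cdot 4 = 28 \cdot 4 = 112$)
$212 \left(D{\left(-11 \right)} + E\right) = 212 \left(- \frac{5}{-11} + 112\right) = 212 \left(\left(-5\right) \left(- \frac{1}{11}\right) + 112\right) = 212 \left(\frac{5}{11} + 112\right) = 212 \cdot \frac{1237}{11} = \frac{262244}{11}$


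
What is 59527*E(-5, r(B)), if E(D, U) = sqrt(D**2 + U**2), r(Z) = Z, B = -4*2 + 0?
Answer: 59527*sqrt(89) ≈ 5.6158e+5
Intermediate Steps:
B = -8 (B = -8 + 0 = -8)
59527*E(-5, r(B)) = 59527*sqrt((-5)**2 + (-8)**2) = 59527*sqrt(25 + 64) = 59527*sqrt(89)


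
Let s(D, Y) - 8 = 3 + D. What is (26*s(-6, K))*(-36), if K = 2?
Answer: -4680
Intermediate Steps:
s(D, Y) = 11 + D (s(D, Y) = 8 + (3 + D) = 11 + D)
(26*s(-6, K))*(-36) = (26*(11 - 6))*(-36) = (26*5)*(-36) = 130*(-36) = -4680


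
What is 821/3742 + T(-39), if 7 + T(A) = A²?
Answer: 5666209/3742 ≈ 1514.2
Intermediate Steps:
T(A) = -7 + A²
821/3742 + T(-39) = 821/3742 + (-7 + (-39)²) = 821*(1/3742) + (-7 + 1521) = 821/3742 + 1514 = 5666209/3742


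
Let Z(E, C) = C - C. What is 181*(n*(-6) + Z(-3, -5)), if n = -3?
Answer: 3258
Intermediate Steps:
Z(E, C) = 0
181*(n*(-6) + Z(-3, -5)) = 181*(-3*(-6) + 0) = 181*(18 + 0) = 181*18 = 3258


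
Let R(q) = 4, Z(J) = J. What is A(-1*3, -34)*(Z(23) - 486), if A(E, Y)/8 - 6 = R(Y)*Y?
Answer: 481520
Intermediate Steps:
A(E, Y) = 48 + 32*Y (A(E, Y) = 48 + 8*(4*Y) = 48 + 32*Y)
A(-1*3, -34)*(Z(23) - 486) = (48 + 32*(-34))*(23 - 486) = (48 - 1088)*(-463) = -1040*(-463) = 481520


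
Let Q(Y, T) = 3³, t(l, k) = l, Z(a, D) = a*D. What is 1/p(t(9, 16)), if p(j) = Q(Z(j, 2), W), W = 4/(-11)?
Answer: 1/27 ≈ 0.037037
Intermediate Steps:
Z(a, D) = D*a
W = -4/11 (W = 4*(-1/11) = -4/11 ≈ -0.36364)
Q(Y, T) = 27
p(j) = 27
1/p(t(9, 16)) = 1/27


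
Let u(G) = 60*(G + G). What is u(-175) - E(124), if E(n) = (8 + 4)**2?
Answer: -21144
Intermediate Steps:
E(n) = 144 (E(n) = 12**2 = 144)
u(G) = 120*G (u(G) = 60*(2*G) = 120*G)
u(-175) - E(124) = 120*(-175) - 1*144 = -21000 - 144 = -21144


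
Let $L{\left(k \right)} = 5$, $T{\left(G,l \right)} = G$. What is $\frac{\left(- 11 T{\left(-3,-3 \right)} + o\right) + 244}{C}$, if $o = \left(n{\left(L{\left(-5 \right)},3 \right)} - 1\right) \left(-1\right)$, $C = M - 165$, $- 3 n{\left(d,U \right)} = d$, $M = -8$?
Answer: $- \frac{839}{519} \approx -1.6166$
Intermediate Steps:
$n{\left(d,U \right)} = - \frac{d}{3}$
$C = -173$ ($C = -8 - 165 = -173$)
$o = \frac{8}{3}$ ($o = \left(\left(- \frac{1}{3}\right) 5 - 1\right) \left(-1\right) = \left(- \frac{5}{3} - 1\right) \left(-1\right) = \left(- \frac{8}{3}\right) \left(-1\right) = \frac{8}{3} \approx 2.6667$)
$\frac{\left(- 11 T{\left(-3,-3 \right)} + o\right) + 244}{C} = \frac{\left(\left(-11\right) \left(-3\right) + \frac{8}{3}\right) + 244}{-173} = \left(\left(33 + \frac{8}{3}\right) + 244\right) \left(- \frac{1}{173}\right) = \left(\frac{107}{3} + 244\right) \left(- \frac{1}{173}\right) = \frac{839}{3} \left(- \frac{1}{173}\right) = - \frac{839}{519}$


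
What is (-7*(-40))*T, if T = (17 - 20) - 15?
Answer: -5040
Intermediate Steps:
T = -18 (T = -3 - 15 = -18)
(-7*(-40))*T = -7*(-40)*(-18) = 280*(-18) = -5040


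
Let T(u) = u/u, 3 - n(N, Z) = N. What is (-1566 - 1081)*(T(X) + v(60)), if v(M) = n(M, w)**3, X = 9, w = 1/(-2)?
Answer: 490203224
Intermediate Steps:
w = -1/2 ≈ -0.50000
n(N, Z) = 3 - N
T(u) = 1
v(M) = (3 - M)**3
(-1566 - 1081)*(T(X) + v(60)) = (-1566 - 1081)*(1 - (-3 + 60)**3) = -2647*(1 - 1*57**3) = -2647*(1 - 1*185193) = -2647*(1 - 185193) = -2647*(-185192) = 490203224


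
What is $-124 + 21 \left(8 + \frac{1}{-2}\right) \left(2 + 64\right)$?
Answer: $10271$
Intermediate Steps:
$-124 + 21 \left(8 + \frac{1}{-2}\right) \left(2 + 64\right) = -124 + 21 \left(8 - \frac{1}{2}\right) 66 = -124 + 21 \cdot \frac{15}{2} \cdot 66 = -124 + 21 \cdot 495 = -124 + 10395 = 10271$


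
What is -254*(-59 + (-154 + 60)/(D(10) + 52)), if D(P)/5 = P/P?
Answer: 878078/57 ≈ 15405.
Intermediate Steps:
D(P) = 5 (D(P) = 5*(P/P) = 5*1 = 5)
-254*(-59 + (-154 + 60)/(D(10) + 52)) = -254*(-59 + (-154 + 60)/(5 + 52)) = -254*(-59 - 94/57) = -254*(-3457/57) = 878078/57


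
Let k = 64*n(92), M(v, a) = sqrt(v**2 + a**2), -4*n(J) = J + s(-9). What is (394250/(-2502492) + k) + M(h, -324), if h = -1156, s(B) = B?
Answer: -1661851813/1251246 + 4*sqrt(90082) ≈ -127.61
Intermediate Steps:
n(J) = 9/4 - J/4 (n(J) = -(J - 9)/4 = -(-9 + J)/4 = 9/4 - J/4)
M(v, a) = sqrt(a**2 + v**2)
k = -1328 (k = 64*(9/4 - 1/4*92) = 64*(9/4 - 23) = 64*(-83/4) = -1328)
(394250/(-2502492) + k) + M(h, -324) = (394250/(-2502492) - 1328) + sqrt((-324)**2 + (-1156)**2) = (394250*(-1/2502492) - 1328) + sqrt(104976 + 1336336) = (-197125/1251246 - 1328) + sqrt(1441312) = -1661851813/1251246 + 4*sqrt(90082)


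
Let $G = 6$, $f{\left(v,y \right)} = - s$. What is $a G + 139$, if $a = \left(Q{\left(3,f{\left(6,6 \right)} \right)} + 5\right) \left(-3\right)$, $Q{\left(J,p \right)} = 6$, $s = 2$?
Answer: $-59$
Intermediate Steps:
$f{\left(v,y \right)} = -2$ ($f{\left(v,y \right)} = \left(-1\right) 2 = -2$)
$a = -33$ ($a = \left(6 + 5\right) \left(-3\right) = 11 \left(-3\right) = -33$)
$a G + 139 = \left(-33\right) 6 + 139 = -198 + 139 = -59$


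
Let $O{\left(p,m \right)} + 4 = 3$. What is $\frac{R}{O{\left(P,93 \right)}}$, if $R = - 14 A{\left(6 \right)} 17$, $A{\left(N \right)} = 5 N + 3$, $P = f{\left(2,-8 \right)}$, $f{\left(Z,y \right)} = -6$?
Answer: $7854$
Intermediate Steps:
$P = -6$
$O{\left(p,m \right)} = -1$ ($O{\left(p,m \right)} = -4 + 3 = -1$)
$A{\left(N \right)} = 3 + 5 N$
$R = -7854$ ($R = - 14 \left(3 + 5 \cdot 6\right) 17 = - 14 \left(3 + 30\right) 17 = \left(-14\right) 33 \cdot 17 = \left(-462\right) 17 = -7854$)
$\frac{R}{O{\left(P,93 \right)}} = - \frac{7854}{-1} = \left(-7854\right) \left(-1\right) = 7854$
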